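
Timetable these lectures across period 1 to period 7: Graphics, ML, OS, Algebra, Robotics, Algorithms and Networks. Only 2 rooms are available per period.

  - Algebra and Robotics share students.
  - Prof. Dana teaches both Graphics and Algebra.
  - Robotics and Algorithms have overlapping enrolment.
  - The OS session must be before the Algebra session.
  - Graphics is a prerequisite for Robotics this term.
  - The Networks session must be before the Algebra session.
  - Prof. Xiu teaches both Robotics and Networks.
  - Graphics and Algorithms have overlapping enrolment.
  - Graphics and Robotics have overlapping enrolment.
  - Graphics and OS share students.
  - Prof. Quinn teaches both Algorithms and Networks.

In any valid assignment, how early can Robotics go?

Precedence pushes Robotics to at least period 2.
Robotics at period 2 is achievable: Algorithms=period 4; OS=period 2; Networks=period 1; Graphics=period 1; Robotics=period 2; ML=period 3; Algebra=period 3.

period 2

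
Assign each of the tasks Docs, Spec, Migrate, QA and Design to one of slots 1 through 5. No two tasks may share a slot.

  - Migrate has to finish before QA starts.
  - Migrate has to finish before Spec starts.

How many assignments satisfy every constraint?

40

Splitting on Docs: it can be 1 (8), 2 (8), 3 (8), 4 (8), 5 (8). Listing each branch's schedules as (Spec, Migrate, QA, Design):
Docs=1: (3,2,4,5) (3,2,5,4) (4,2,3,5) (4,2,5,3) (4,3,5,2) (5,2,3,4) (5,2,4,3) (5,3,4,2) — 8.
Docs=2: (3,1,4,5) (3,1,5,4) (4,1,3,5) (4,1,5,3) (4,3,5,1) (5,1,3,4) (5,1,4,3) (5,3,4,1) — 8.
Docs=3: (2,1,4,5) (2,1,5,4) (4,1,2,5) (4,1,5,2) (4,2,5,1) (5,1,2,4) (5,1,4,2) (5,2,4,1) — 8.
Docs=4: (2,1,3,5) (2,1,5,3) (3,1,2,5) (3,1,5,2) (3,2,5,1) (5,1,2,3) (5,1,3,2) (5,2,3,1) — 8.
Docs=5: (2,1,3,4) (2,1,4,3) (3,1,2,4) (3,1,4,2) (3,2,4,1) (4,1,2,3) (4,1,3,2) (4,2,3,1) — 8.
Summing: 8 + 8 + 8 + 8 + 8 = 40.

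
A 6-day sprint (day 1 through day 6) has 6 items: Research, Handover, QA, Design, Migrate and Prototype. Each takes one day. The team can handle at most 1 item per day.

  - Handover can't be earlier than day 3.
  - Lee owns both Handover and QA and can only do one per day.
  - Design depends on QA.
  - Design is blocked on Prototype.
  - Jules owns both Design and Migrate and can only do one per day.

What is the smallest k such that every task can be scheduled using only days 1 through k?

6

The precedence chain requires at least 2 distinct days.
With at most 1 per day and 6 tasks, at least 6 days are needed.
Handover can't be placed before day 3, so the schedule must run through at least day 3.
6 works (last occupied day: day 6): for example Handover -> day 3, Design -> day 4, Migrate -> day 6, QA -> day 1, Prototype -> day 2, Research -> day 5.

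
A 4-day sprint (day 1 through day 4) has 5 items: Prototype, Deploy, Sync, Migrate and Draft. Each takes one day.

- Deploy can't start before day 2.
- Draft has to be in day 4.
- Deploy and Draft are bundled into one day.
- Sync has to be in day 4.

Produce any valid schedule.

Migrate in day 1; Deploy in day 4; Draft in day 4; Prototype in day 1; Sync in day 4

Checking: Deploy = Draft = day 4; Deploy=day 4 in [day 2,day 4]; Draft=day 4 in [day 4,day 4]; Sync=day 4 in [day 4,day 4].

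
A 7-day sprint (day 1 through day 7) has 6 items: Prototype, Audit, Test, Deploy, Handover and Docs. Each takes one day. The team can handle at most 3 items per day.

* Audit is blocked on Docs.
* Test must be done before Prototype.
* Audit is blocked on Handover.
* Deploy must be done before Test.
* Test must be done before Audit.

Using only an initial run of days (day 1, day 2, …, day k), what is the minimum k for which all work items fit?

The precedence chain requires at least 3 distinct days.
With at most 3 per day and 6 work items, at least 2 days are needed.
3 works (last occupied day: day 3): for example Deploy=day 1, Audit=day 3, Prototype=day 3, Docs=day 1, Test=day 2, Handover=day 1.

3 days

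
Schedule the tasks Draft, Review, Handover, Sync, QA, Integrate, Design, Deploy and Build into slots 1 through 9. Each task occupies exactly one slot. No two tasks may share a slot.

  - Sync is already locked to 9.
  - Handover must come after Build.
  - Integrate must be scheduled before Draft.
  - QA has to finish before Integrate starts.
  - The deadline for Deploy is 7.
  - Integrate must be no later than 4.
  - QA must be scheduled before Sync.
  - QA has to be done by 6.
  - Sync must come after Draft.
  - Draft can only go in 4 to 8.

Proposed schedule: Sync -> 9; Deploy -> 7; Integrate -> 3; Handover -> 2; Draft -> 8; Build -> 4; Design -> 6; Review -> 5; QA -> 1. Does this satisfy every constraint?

The deadline for Deploy is 7 — holds.
Integrate must be no later than 4 — holds.
Draft can only go in 4 to 8 — holds.
QA has to be done by 6 — holds.
No two tasks may share a slot — holds.
Sync is already locked to 9 — holds.
QA must be scheduled before Sync — holds.
Sync must come after Draft — holds.
Integrate must be scheduled before Draft — holds.
QA has to finish before Integrate starts — holds.
Handover must come after Build — violated.

No — it violates: Handover must come after Build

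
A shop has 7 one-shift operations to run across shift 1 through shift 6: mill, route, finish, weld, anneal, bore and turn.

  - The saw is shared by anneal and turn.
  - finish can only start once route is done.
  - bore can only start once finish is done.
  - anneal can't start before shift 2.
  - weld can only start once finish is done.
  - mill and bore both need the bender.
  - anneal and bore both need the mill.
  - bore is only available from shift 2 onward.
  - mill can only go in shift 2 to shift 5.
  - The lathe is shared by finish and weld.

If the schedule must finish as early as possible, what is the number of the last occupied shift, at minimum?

The precedence chain requires at least 3 distinct shifts.
3 works (last occupied shift: shift 3): for example weld in shift 3; finish in shift 2; bore in shift 3; mill in shift 2; anneal in shift 2; route in shift 1; turn in shift 1.

3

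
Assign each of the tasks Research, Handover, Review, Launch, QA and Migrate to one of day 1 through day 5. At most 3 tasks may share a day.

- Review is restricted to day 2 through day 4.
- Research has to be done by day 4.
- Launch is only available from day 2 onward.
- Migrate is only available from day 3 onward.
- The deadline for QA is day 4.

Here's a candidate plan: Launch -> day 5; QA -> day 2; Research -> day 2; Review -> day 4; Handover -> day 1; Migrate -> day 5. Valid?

At most 3 tasks may share a day — holds.
Launch is only available from day 2 onward — holds.
The deadline for QA is day 4 — holds.
Research has to be done by day 4 — holds.
Review is restricted to day 2 through day 4 — holds.
Migrate is only available from day 3 onward — holds.

Valid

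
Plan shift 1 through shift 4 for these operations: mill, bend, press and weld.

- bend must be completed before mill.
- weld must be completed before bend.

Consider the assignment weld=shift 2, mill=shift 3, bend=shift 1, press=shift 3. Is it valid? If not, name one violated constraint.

No — it violates: weld must be completed before bend

bend must be completed before mill — holds.
weld must be completed before bend — violated.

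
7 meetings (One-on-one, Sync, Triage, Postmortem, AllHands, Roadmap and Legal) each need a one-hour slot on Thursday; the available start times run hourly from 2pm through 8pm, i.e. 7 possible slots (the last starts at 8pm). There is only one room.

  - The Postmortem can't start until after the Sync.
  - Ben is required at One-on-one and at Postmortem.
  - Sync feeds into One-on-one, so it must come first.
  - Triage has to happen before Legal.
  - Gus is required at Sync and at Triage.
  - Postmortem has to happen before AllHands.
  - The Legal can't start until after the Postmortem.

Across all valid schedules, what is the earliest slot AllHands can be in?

Precedence pushes AllHands to at least 4pm.
AllHands at 4pm is achievable: One-on-one -> 7pm, Postmortem -> 3pm, Legal -> 6pm, Sync -> 2pm, AllHands -> 4pm, Triage -> 5pm, Roadmap -> 8pm.

4pm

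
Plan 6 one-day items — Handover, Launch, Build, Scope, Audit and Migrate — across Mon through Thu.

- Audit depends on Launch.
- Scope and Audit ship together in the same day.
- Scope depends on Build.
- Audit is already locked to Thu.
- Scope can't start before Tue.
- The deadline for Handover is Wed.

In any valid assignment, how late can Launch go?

Downstream work caps Launch at Wed.
Launch at Wed is achievable: Migrate in Mon; Scope in Thu; Build in Mon; Launch in Wed; Handover in Mon; Audit in Thu.

Wed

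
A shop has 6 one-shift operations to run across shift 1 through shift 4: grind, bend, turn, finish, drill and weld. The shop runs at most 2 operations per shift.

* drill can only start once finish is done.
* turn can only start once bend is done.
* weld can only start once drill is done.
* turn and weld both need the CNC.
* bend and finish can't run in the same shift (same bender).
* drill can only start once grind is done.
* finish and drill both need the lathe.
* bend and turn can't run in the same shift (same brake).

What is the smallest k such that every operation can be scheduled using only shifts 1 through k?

4 shifts

The precedence chain requires at least 3 distinct shifts.
With at most 2 per shift and 6 operations, at least 3 shifts are needed.
Could 3 shifts be enough, i.e. nothing placed later than shift 3? No: weld must come after drill (at shift 1 or later) → {shift 2, shift 3}; drill must come before weld (at shift 3 or earlier) → {shift 1, shift 2}; drill must come after finish (at shift 1 or later) → {shift 2}; finish must come before drill (at shift 2 or earlier) → {shift 1}; turn must come after bend (at shift 1 or later) → {shift 2, shift 3}; bend must come before turn (at shift 3 or earlier) → {shift 1, shift 2}; bend can't share with finish (shift 1) → {shift 2}; turn can't share with bend (shift 2) → {shift 3}; weld can't use shift 2, already full with bend and drill (limit 2) → {shift 3}; weld can't share with turn (shift 3) → nothing is left.
So 3 shifts is not enough.
4 works (last occupied shift: shift 4): for example grind -> shift 1, drill -> shift 2, finish -> shift 1, bend -> shift 2, turn -> shift 3, weld -> shift 4.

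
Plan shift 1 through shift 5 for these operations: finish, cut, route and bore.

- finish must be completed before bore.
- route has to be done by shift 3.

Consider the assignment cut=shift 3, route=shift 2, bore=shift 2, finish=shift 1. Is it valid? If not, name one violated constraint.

finish must be completed before bore — holds.
route has to be done by shift 3 — holds.

Yes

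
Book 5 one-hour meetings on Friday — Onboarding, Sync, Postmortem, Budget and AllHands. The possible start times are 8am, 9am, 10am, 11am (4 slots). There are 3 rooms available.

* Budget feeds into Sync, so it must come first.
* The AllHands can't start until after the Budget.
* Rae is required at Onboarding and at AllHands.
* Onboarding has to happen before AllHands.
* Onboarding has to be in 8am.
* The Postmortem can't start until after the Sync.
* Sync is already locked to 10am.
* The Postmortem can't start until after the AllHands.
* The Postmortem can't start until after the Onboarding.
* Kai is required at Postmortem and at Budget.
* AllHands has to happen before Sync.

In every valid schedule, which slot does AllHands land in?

9am

Onboarding is fixed at 8am and must come before AllHands, so AllHands is at least 9am.
Sync is fixed at 10am and must come after AllHands, so AllHands is at most 9am.
So AllHands must be 9am.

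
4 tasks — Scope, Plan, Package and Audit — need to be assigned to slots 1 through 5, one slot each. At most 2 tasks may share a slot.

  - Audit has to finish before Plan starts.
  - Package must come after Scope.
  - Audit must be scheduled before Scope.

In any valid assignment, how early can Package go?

Precedence pushes Package to at least 3.
Package at 3 is achievable: Package in 3; Plan in 2; Audit in 1; Scope in 2.

3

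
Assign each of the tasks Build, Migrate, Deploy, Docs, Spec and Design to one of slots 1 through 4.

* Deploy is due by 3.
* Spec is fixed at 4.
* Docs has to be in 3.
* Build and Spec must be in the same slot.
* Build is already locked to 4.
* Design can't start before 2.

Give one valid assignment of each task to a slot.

Build in 4; Migrate in 1; Spec in 4; Docs in 3; Deploy in 1; Design in 2

Checking: Build = Spec = 4; Build=4 in [4,4]; Deploy=1 in [1,3]; Docs=3 in [3,3]; Spec=4 in [4,4]; Design=2 in [2,4].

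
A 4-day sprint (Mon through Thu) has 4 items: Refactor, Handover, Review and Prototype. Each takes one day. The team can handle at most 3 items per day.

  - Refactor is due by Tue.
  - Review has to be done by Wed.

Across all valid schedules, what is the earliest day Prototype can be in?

Mon

Prototype at Mon is achievable: Prototype in Mon, Handover in Tue, Refactor in Mon, Review in Mon.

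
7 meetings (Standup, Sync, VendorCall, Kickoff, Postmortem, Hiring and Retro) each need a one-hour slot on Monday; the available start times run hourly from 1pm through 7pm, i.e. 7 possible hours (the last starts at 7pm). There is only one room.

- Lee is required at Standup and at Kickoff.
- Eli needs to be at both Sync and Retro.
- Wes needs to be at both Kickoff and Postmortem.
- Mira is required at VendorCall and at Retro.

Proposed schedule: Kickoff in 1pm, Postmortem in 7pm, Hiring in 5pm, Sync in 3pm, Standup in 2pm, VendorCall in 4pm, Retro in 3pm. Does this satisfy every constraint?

Lee is required at Standup and at Kickoff — holds.
There is only one room — violated.
Eli needs to be at both Sync and Retro — violated.
Mira is required at VendorCall and at Retro — holds.
Wes needs to be at both Kickoff and Postmortem — holds.

No — it violates: Eli needs to be at both Sync and Retro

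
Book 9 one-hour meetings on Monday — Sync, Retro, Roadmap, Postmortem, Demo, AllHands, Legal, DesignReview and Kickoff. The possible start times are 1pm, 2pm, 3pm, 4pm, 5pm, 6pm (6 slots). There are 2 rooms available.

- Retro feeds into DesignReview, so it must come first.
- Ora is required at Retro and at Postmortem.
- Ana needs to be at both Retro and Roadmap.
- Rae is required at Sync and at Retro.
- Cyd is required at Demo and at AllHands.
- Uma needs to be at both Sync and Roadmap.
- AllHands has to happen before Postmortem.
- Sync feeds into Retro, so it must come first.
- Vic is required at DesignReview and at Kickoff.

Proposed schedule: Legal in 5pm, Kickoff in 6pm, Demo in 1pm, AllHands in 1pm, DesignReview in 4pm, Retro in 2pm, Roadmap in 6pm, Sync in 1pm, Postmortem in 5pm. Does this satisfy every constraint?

No. Cyd is required at Demo and at AllHands is not satisfied.

Sync feeds into Retro, so it must come first — holds.
Ora is required at Retro and at Postmortem — holds.
Retro feeds into DesignReview, so it must come first — holds.
Vic is required at DesignReview and at Kickoff — holds.
Cyd is required at Demo and at AllHands — violated.
Uma needs to be at both Sync and Roadmap — holds.
Rae is required at Sync and at Retro — holds.
AllHands has to happen before Postmortem — holds.
Ana needs to be at both Retro and Roadmap — holds.
There are 2 rooms available — violated.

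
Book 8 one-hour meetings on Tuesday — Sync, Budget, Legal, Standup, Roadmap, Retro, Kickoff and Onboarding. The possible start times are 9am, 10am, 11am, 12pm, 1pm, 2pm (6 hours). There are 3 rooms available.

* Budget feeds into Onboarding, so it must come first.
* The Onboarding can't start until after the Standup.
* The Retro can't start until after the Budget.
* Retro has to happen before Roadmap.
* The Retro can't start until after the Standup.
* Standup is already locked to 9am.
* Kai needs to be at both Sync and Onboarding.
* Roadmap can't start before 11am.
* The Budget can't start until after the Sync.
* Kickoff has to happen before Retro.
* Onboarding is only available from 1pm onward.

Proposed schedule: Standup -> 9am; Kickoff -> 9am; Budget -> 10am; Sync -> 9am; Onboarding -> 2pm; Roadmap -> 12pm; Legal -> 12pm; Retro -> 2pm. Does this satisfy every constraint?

The Retro can't start until after the Budget — holds.
The Retro can't start until after the Standup — holds.
Standup is already locked to 9am — holds.
Kai needs to be at both Sync and Onboarding — holds.
The Budget can't start until after the Sync — holds.
Roadmap can't start before 11am — holds.
There are 3 rooms available — holds.
Onboarding is only available from 1pm onward — holds.
The Onboarding can't start until after the Standup — holds.
Kickoff has to happen before Retro — holds.
Retro has to happen before Roadmap — violated.
Budget feeds into Onboarding, so it must come first — holds.

No — it violates: Retro has to happen before Roadmap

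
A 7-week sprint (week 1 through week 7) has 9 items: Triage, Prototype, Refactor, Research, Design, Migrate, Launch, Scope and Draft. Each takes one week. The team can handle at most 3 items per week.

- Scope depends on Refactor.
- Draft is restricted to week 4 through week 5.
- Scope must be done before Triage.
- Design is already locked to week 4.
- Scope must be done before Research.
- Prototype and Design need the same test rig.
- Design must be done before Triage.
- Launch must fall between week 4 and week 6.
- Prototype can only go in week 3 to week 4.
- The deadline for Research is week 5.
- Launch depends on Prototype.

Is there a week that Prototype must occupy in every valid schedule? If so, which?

Prototype's window is week 3–week 4.
Design is fixed at week 4, and Prototype can't share a week with Design.
So Prototype must be week 3.

week 3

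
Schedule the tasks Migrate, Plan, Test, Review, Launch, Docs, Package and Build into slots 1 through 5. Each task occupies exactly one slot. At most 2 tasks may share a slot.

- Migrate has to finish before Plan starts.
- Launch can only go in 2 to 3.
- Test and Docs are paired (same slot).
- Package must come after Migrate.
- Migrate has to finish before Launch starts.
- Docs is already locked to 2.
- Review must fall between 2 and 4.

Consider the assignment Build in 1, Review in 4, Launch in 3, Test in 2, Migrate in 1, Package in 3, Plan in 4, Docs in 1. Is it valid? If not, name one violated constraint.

No — it violates: Test and Docs are paired (same slot)

Migrate has to finish before Plan starts — holds.
Migrate has to finish before Launch starts — holds.
Launch can only go in 2 to 3 — holds.
Package must come after Migrate — holds.
Review must fall between 2 and 4 — holds.
Docs is already locked to 2 — violated.
At most 2 tasks may share a slot — violated.
Test and Docs are paired (same slot) — violated.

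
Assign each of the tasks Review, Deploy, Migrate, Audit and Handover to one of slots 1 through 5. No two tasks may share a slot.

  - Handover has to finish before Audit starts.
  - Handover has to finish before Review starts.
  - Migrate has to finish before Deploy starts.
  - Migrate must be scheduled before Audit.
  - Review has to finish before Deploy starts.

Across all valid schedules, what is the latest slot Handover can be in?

2

Downstream work caps Handover at 3.
Handover at 2 is achievable: Deploy in 4, Migrate in 1, Review in 3, Handover in 2, Audit in 5.
Nothing later works — the capacity limit rule out every slot after 2.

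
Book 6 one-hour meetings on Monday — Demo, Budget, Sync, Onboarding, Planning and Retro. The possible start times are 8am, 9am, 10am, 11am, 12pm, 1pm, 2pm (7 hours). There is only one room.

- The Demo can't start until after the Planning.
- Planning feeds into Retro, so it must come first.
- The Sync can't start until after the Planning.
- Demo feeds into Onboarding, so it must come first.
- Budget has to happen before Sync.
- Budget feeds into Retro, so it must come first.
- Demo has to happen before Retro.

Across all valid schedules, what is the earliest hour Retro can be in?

Precedence pushes Retro to at least 10am.
Retro at 11am is achievable: Budget in 10am, Retro in 11am, Onboarding in 1pm, Sync in 12pm, Demo in 9am, Planning in 8am.
Nothing earlier works — the capacity limit rule out every hour before 11am.

11am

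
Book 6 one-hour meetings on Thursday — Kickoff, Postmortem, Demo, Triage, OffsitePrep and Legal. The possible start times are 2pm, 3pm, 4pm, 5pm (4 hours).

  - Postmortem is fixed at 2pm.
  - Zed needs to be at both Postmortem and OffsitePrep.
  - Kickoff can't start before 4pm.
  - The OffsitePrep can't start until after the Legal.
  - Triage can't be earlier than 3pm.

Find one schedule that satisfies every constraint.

Legal=2pm; Postmortem=2pm; Triage=3pm; Demo=2pm; Kickoff=4pm; OffsitePrep=3pm

Checking: Legal(2pm) before OffsitePrep(3pm); Postmortem(2pm) != OffsitePrep(3pm); Triage=3pm in [3pm,5pm]; Kickoff=4pm in [4pm,5pm]; Postmortem=2pm in [2pm,2pm].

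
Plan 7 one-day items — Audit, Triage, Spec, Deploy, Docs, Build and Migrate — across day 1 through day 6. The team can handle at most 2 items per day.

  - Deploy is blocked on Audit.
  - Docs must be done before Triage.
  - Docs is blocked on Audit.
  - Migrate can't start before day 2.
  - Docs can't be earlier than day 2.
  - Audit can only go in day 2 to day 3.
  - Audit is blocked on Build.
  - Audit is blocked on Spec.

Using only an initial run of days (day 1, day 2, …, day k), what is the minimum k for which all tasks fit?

4 days

The precedence chain requires at least 4 distinct days.
With at most 2 per day and 7 tasks, at least 4 days are needed.
4 works (last occupied day: day 4): for example Spec -> day 1; Triage -> day 4; Build -> day 1; Migrate -> day 2; Docs -> day 3; Deploy -> day 3; Audit -> day 2.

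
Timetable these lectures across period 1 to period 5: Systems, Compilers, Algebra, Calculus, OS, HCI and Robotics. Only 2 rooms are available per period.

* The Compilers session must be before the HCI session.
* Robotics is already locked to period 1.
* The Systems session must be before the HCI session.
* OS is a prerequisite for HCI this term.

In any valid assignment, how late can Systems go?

Downstream work caps Systems at period 4.
Systems at period 4 is achievable: Robotics=period 1, HCI=period 5, Compilers=period 1, Algebra=period 2, Systems=period 4, Calculus=period 3, OS=period 2.

period 4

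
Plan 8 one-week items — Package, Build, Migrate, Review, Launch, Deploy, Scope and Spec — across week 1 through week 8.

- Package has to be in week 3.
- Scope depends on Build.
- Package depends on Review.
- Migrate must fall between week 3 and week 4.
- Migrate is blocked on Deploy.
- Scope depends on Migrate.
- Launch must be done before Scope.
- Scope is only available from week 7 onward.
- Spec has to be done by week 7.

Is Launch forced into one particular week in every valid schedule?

No

Launch can be week 1 (e.g. Migrate -> week 3, Scope -> week 7, Deploy -> week 1, Package -> week 3, Review -> week 1, Launch -> week 1, Build -> week 1, Spec -> week 1) or week 2 (e.g. Review in week 1, Launch in week 2, Package in week 3, Deploy in week 1, Spec in week 1, Build in week 1, Scope in week 7, Migrate in week 3).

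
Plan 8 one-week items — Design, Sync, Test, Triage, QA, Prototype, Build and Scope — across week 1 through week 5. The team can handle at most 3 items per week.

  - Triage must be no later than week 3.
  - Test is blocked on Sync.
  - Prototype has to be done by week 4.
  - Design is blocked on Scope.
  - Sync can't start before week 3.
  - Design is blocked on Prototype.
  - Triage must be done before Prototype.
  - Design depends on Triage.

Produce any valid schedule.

Scope in week 1, Design in week 3, Build in week 2, Prototype in week 2, Sync in week 3, Triage in week 1, Test in week 4, QA in week 1

Checking: Triage(week 1) before Design(week 3); Scope(week 1) before Design(week 3); Sync(week 3) before Test(week 4); Triage(week 1) before Prototype(week 2); Prototype(week 2) before Design(week 3); Sync=week 3 in [week 3,week 5]; Triage=week 1 in [week 1,week 3]; Prototype=week 2 in [week 1,week 4]; max 3 per week (cap 3).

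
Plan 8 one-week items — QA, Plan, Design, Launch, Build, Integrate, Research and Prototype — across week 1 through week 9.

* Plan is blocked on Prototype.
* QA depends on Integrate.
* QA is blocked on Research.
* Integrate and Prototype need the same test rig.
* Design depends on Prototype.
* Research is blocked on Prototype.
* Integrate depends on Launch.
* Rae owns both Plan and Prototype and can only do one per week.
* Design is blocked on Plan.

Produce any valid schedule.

Research=week 2; Build=week 1; QA=week 3; Plan=week 2; Launch=week 1; Prototype=week 1; Integrate=week 2; Design=week 3

Checking: Research(week 2) before QA(week 3); Launch(week 1) before Integrate(week 2); Plan(week 2) before Design(week 3); Prototype(week 1) before Plan(week 2); Integrate(week 2) before QA(week 3); Prototype(week 1) before Research(week 2); Prototype(week 1) before Design(week 3); Plan(week 2) != Prototype(week 1); Integrate(week 2) != Prototype(week 1).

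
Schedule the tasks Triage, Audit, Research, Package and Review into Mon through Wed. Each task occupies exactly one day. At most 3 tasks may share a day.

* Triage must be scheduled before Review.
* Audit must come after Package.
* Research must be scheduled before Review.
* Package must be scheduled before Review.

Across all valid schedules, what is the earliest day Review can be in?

Precedence pushes Review to at least Tue.
Review at Tue is achievable: Package in Mon, Audit in Tue, Research in Mon, Triage in Mon, Review in Tue.

Tue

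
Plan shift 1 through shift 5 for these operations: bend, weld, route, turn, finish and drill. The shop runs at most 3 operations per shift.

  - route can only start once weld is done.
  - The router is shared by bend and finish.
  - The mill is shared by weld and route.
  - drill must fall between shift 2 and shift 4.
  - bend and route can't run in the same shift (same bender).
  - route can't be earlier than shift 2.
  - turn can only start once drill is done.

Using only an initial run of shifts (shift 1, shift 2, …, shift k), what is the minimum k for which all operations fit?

3

The precedence chain requires at least 2 distinct shifts.
With at most 3 per shift and 6 operations, at least 2 shifts are needed.
Propagating the time windows through the other constraints, turn can't land before shift 3, so the schedule must run through at least shift 3.
3 works (last occupied shift: shift 3): for example finish -> shift 2; turn -> shift 3; route -> shift 2; drill -> shift 2; weld -> shift 1; bend -> shift 1.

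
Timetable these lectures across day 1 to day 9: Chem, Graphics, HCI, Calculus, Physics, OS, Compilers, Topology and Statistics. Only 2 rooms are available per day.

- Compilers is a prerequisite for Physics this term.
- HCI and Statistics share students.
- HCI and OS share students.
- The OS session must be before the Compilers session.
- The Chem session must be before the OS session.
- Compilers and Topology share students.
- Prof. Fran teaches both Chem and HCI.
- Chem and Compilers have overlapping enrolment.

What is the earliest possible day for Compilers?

Precedence pushes Compilers to at least day 3; downstream work caps Compilers at day 8.
Compilers at day 3 is achievable: Graphics in day 1, Chem in day 1, Physics in day 4, Statistics in day 5, Compilers in day 3, Topology in day 4, OS in day 2, Calculus in day 2, HCI in day 3.

day 3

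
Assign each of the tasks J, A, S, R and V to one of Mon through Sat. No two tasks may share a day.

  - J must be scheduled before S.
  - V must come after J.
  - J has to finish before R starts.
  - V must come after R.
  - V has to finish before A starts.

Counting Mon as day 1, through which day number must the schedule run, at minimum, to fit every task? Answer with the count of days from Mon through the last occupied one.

The precedence chain requires at least 4 distinct days.
With at most 1 per day and 5 tasks, at least 5 days are needed.
5 works (last occupied day: Fri): for example R in Tue, J in Mon, V in Wed, A in Thu, S in Fri.

5 days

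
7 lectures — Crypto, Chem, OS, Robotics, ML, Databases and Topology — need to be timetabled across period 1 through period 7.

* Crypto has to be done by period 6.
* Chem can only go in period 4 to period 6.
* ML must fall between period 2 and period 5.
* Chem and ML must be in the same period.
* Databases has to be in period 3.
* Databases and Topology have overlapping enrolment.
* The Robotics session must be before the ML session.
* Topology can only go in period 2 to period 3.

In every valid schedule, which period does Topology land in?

period 2

Topology's window is period 2–period 3.
Databases is fixed at period 3, and Topology can't share a period with Databases.
So Topology must be period 2.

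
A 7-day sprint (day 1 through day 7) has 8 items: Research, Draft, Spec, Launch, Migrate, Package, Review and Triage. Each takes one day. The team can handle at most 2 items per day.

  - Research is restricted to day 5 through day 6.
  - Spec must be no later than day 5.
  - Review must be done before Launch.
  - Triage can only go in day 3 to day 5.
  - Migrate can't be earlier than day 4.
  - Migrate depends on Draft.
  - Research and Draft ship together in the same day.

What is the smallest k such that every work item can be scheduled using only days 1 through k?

6

The precedence chain requires at least 2 distinct days.
With at most 2 per day and 8 work items, at least 4 days are needed.
Propagating the time windows through the other constraints, Migrate can't land before day 6, so the schedule must run through at least day 6.
6 works (last occupied day: day 6): for example Triage -> day 3; Review -> day 1; Research -> day 5; Draft -> day 5; Migrate -> day 6; Package -> day 2; Launch -> day 2; Spec -> day 1.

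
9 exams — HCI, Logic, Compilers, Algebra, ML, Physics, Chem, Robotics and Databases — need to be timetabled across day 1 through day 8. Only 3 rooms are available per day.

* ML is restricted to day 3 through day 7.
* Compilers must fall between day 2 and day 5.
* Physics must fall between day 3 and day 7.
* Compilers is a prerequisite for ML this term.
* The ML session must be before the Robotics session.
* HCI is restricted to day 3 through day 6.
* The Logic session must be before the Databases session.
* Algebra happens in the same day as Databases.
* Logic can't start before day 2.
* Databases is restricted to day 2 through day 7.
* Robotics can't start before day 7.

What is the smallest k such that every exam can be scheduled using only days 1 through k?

7

The precedence chain requires at least 3 distinct days.
With at most 3 per day and 9 exams, at least 3 days are needed.
Robotics can't be placed before day 7, so the schedule must run through at least day 7.
7 works (last occupied day: day 7): for example Physics -> day 3, ML -> day 3, Compilers -> day 2, Chem -> day 1, Algebra -> day 4, Robotics -> day 7, HCI -> day 3, Logic -> day 2, Databases -> day 4.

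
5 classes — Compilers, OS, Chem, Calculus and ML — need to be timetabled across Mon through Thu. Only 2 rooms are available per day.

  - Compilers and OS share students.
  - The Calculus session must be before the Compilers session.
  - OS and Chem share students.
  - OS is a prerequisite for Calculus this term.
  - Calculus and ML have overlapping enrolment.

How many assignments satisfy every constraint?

Splitting on Compilers: it can be Wed (8), Thu (24). Listing each branch's schedules as (OS, Chem, Calculus, ML):
Compilers=Wed: (Mon,Tue,Tue,Mon) (Mon,Tue,Tue,Wed) (Mon,Tue,Tue,Thu) (Mon,Wed,Tue,Mon) (Mon,Wed,Tue,Thu) (Mon,Thu,Tue,Mon) (Mon,Thu,Tue,Wed) (Mon,Thu,Tue,Thu) — 8.
Compilers=Thu: (Mon,Tue,Tue,Mon) (Mon,Tue,Tue,Wed) (Mon,Tue,Tue,Thu) (Mon,Tue,Wed,Mon) (Mon,Tue,Wed,Tue) (Mon,Tue,Wed,Thu) (Mon,Wed,Tue,Mon) (Mon,Wed,Tue,Wed) (Mon,Wed,Tue,Thu) (Mon,Wed,Wed,Mon) (Mon,Wed,Wed,Tue) (Mon,Wed,Wed,Thu) (Mon,Thu,Tue,Mon) (Mon,Thu,Tue,Wed) (Mon,Thu,Wed,Mon) (Mon,Thu,Wed,Tue) (Tue,Mon,Wed,Mon) (Tue,Mon,Wed,Tue) (Tue,Mon,Wed,Thu) (Tue,Wed,Wed,Mon) (Tue,Wed,Wed,Tue) (Tue,Wed,Wed,Thu) (Tue,Thu,Wed,Mon) (Tue,Thu,Wed,Tue) — 24.
Summing: 8 + 24 = 32.

32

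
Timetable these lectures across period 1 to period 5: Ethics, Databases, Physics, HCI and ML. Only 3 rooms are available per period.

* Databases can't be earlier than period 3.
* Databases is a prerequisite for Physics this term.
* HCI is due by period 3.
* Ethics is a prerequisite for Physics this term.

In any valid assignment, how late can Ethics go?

period 4

Downstream work caps Ethics at period 4.
Ethics at period 4 is achievable: ML in period 1; Physics in period 5; Databases in period 3; HCI in period 1; Ethics in period 4.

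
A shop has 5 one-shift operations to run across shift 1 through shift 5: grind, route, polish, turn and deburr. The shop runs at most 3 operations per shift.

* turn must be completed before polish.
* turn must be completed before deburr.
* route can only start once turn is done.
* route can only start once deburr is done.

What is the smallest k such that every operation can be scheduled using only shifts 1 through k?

The precedence chain requires at least 3 distinct shifts.
With at most 3 per shift and 5 operations, at least 2 shifts are needed.
3 works (last occupied shift: shift 3): for example polish -> shift 2; turn -> shift 1; grind -> shift 1; route -> shift 3; deburr -> shift 2.

3 shifts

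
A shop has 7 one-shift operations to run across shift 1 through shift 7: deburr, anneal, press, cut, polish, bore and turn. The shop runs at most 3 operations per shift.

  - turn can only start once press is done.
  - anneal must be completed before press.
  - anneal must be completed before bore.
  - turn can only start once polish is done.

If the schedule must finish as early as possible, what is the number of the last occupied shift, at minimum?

The precedence chain requires at least 3 distinct shifts.
With at most 3 per shift and 7 operations, at least 3 shifts are needed.
3 works (last occupied shift: shift 3): for example press -> shift 2; anneal -> shift 1; turn -> shift 3; deburr -> shift 1; bore -> shift 2; cut -> shift 2; polish -> shift 1.

3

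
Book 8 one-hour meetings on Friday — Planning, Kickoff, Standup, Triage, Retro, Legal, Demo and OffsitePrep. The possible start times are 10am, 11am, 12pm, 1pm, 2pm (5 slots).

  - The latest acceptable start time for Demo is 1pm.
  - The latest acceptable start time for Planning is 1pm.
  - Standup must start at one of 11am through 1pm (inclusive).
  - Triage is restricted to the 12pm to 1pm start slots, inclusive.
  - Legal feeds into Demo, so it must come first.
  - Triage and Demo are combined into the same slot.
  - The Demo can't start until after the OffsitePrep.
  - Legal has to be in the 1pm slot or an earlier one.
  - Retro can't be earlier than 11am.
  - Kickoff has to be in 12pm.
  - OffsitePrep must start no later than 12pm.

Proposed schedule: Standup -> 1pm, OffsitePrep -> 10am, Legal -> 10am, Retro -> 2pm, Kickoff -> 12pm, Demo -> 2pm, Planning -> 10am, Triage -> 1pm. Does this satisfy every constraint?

The latest acceptable start time for Planning is 1pm — holds.
Kickoff has to be in 12pm — holds.
The latest acceptable start time for Demo is 1pm — violated.
Triage and Demo are combined into the same slot — violated.
Triage is restricted to the 12pm to 1pm start slots, inclusive — holds.
Retro can't be earlier than 11am — holds.
The Demo can't start until after the OffsitePrep — holds.
Standup must start at one of 11am through 1pm (inclusive) — holds.
Legal has to be in the 1pm slot or an earlier one — holds.
OffsitePrep must start no later than 12pm — holds.
Legal feeds into Demo, so it must come first — holds.

No. The latest acceptable start time for Demo is 1pm is not satisfied.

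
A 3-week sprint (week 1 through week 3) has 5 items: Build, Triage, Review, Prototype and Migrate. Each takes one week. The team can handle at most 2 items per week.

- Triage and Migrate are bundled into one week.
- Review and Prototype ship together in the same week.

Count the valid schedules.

Splitting on Build: it can be week 1 (2), week 2 (2), week 3 (2). Listing each branch's schedules as (Triage, Review, Prototype, Migrate) by week number:
Build=week 1: (2,3,3,2) (3,2,2,3) — 2.
Build=week 2: (1,3,3,1) (3,1,1,3) — 2.
Build=week 3: (1,2,2,1) (2,1,1,2) — 2.
Summing: 2 + 2 + 2 = 6.

6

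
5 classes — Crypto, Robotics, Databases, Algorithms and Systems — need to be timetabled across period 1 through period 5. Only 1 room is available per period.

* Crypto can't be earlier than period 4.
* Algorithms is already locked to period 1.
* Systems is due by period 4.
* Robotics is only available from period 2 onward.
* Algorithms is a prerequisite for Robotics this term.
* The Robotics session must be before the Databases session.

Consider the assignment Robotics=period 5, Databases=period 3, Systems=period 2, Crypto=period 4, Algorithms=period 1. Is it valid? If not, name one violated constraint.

Systems is due by period 4 — holds.
Robotics is only available from period 2 onward — holds.
Only 1 room is available per period — holds.
Crypto can't be earlier than period 4 — holds.
Algorithms is a prerequisite for Robotics this term — holds.
Algorithms is already locked to period 1 — holds.
The Robotics session must be before the Databases session — violated.

Invalid. The Robotics session must be before the Databases session.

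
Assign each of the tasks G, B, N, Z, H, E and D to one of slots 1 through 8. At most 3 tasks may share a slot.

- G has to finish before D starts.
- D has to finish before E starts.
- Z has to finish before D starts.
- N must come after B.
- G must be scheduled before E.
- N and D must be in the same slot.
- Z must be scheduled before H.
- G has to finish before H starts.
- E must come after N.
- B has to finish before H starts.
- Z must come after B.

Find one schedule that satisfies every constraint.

H=3, G=1, Z=2, N=3, D=3, B=1, E=4

Checking: Z(2) before H(3); N(3) before E(4); D(3) before E(4); B(1) before Z(2); G(1) before H(3); G(1) before E(4); B(1) before N(3); G(1) before D(3); Z(2) before D(3); B(1) before H(3); N = D = 3; max 3 per slot (cap 3).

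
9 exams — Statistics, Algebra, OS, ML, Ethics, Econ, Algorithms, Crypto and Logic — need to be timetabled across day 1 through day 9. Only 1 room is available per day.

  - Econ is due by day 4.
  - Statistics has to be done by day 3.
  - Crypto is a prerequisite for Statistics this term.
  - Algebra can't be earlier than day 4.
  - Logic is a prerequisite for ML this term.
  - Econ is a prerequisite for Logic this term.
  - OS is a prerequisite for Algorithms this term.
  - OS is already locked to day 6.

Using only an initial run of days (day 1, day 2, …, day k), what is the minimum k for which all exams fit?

9

The precedence chain requires at least 3 distinct days.
With at most 1 per day and 9 exams, at least 9 days are needed.
Propagating the time windows through the other constraints, Algorithms can't land before day 7, so the schedule must run through at least day 7.
9 works (last occupied day: day 9): for example ML -> day 7; OS -> day 6; Logic -> day 5; Econ -> day 3; Algorithms -> day 8; Crypto -> day 1; Algebra -> day 4; Statistics -> day 2; Ethics -> day 9.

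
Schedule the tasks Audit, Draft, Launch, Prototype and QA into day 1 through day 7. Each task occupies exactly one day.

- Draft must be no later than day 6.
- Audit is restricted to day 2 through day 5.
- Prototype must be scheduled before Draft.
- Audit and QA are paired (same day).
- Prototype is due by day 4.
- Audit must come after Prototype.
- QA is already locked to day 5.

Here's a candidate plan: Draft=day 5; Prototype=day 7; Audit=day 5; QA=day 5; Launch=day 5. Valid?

No. Prototype is due by day 4 is not satisfied.

Draft must be no later than day 6 — holds.
Audit must come after Prototype — violated.
Audit is restricted to day 2 through day 5 — holds.
QA is already locked to day 5 — holds.
Prototype is due by day 4 — violated.
Audit and QA are paired (same day) — holds.
Prototype must be scheduled before Draft — violated.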